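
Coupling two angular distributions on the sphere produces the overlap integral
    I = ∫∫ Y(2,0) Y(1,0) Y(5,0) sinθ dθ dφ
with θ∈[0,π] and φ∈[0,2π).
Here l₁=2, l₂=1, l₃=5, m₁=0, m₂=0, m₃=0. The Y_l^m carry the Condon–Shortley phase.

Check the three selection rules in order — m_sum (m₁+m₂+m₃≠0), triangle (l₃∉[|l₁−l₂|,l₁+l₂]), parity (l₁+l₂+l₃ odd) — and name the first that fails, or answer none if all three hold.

triangle

Σmᵢ = 0  ✓
l₃∈[|l₁−l₂|,l₁+l₂]=[1,3], have l₃=5  ✗
Σlᵢ = 8 ⇒ even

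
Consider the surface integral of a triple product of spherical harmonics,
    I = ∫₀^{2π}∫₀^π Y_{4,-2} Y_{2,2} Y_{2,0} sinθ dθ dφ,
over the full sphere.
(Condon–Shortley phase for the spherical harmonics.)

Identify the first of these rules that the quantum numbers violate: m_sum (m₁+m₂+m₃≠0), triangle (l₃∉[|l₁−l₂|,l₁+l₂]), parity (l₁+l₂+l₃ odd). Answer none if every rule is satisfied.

none

Σmᵢ = 0  ✓
l₃∈[|l₁−l₂|,l₁+l₂]=[2,6], have l₃=2  ✓
Σlᵢ = 8 ⇒ even  ✓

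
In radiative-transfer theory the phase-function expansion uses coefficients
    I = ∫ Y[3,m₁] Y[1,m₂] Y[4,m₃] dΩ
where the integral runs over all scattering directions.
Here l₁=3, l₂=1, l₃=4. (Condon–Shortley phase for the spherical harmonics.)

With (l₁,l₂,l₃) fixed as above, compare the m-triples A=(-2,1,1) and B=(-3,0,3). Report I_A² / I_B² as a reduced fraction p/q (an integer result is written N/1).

Same 3,1,4: normalisation and zero-m 3j drop out of the ratio.
A: Δ: 0! 6! 2! / 9! → 1/252; sum: t=0:+1/240 = 1/240; 3j²(3 1 4; -2 1 1) = Δ·Π!·Σ² = 1/84  (sign -1)
B: Δ: 0! 6! 2! / 9! → 1/252; sum: t=0:+1/720 = 1/720; 3j²(3 1 4; -3 0 3) = Δ·Π!·Σ² = 1/36  (sign -1)
I_A²/I_B² = (1/84)/(1/36) = 3/7

3/7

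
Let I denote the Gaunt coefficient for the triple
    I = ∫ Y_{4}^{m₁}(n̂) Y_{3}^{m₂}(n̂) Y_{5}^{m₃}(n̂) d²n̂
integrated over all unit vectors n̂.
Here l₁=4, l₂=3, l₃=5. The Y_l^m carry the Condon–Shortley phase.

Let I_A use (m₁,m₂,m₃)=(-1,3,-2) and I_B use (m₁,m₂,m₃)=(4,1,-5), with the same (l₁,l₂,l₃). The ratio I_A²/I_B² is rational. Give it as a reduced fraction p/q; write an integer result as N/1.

l's match ⇒ only the (l;m) 3-j factors differ between A and B.
A: triangle coeff Δ(4,3,5) = 1/180180; Σ_t [2,2]: t=2:+1/1728 = 1/1728; (3j)²=25/858 [(4 3 5; -1 3 -2)], sign=-1
B: triangle coeff Δ(4,3,5) = 1/180180; Σ_t [0,0]: t=0:+1/34560 = 1/34560; (3j)²=14/429 [(4 3 5; 4 1 -5)], sign=+1
I_A²/I_B² = (25/858)/(14/429) = 25/28

25/28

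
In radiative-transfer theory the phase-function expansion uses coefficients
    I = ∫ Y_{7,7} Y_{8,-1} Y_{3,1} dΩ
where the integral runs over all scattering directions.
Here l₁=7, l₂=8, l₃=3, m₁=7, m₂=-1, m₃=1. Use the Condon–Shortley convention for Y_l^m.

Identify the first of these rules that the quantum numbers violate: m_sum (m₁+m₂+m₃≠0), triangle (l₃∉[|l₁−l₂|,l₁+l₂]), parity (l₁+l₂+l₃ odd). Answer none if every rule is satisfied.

azimuthal sum: 7 − 1 + 1 = 7  ✗
1 ≤ 3 ≤ 15 (triangle on l)
L = 7 + 8 + 3 = 18 (even)

m_sum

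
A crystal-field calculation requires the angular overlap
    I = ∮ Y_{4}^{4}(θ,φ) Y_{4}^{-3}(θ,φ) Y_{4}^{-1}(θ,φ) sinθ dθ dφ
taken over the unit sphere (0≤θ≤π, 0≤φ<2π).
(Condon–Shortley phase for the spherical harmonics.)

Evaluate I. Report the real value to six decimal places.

Rules hold: Σm=0, L=12 even, 0≤4≤8.
N = 9·9·9 = 729
Δ = 4!·4!·4!/13! = 1/450450
Racah Σ t=0..4: t=0:+1/13824 t=1:−1/216 t=2:+1/64 t=3:−1/216 t=4:+1/13824 = 5/768
⇒ 3j(4 4 4; 0 0 0)² = 18/1001, sgn +1
Racah Σ t=0..0: t=0:+1/3456 = 1/3456
⇒ 3j(4 4 4; 4 -3 -1)² = 35/1287, sgn -1
4πI² = N·(3j₀)²·(3jₘ)² = 7290/20449
I = -1·√(0.356497/4π) = -0.16843130

-0.168431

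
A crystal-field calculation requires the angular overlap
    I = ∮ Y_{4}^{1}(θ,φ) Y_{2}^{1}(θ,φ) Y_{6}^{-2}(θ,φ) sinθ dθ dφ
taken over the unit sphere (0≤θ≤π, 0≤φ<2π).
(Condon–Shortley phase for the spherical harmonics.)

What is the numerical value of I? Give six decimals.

0.238034

m-sum 0 ✓  L=12 even ✓  2≤6≤6 ✓
Π(2lᵢ+1) = 9×5×13 = 585
triangle coeff Δ(4,2,6) = 1/6435
Σ_t [0,0]: t=0:+1/2304 = 1/2304
(3j)²=5/143 [(4 2 6; 0 0 0)], sign=+1
Σ_t [0,0]: t=0:+1/4320 = 1/4320
(3j)²=224/6435 [(4 2 6; 1 1 -2)], sign=+1
⇒ 4πI² = 1120/1573
I = (+1)√(1120/1573/(4π)) = 0.23803440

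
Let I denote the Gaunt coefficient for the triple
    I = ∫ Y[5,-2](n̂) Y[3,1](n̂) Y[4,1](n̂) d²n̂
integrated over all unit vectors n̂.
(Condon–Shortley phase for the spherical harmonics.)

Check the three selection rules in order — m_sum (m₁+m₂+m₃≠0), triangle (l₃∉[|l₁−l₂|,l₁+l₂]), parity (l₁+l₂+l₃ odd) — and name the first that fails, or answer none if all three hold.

none

Σmᵢ = 0  ✓
l₃∈[|l₁−l₂|,l₁+l₂]=[2,8], have l₃=4  ✓
Σlᵢ = 12 ⇒ even  ✓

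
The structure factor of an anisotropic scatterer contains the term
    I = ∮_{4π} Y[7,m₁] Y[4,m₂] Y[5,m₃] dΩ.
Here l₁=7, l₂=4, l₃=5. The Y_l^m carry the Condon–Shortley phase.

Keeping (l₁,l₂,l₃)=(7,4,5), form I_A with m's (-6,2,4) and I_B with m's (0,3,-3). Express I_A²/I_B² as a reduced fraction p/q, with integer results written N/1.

3861/17689

Same 7,4,5: normalisation and zero-m 3j drop out of the ratio.
A: Δ: 6! 8! 2! / 17! → 1/6126120; sum: t=5:−1/4838400 t=6:+1/7257600 = -1/14515200; 3j²(7 4 5; -6 2 4) = Δ·Π!·Σ² = 3/1190  (sign +1)
B: Δ: 6! 8! 2! / 17! → 1/6126120; sum: t=5:−1/345600 t=6:+1/3628800 = -19/7257600; 3j²(7 4 5; 0 3 -3) = Δ·Π!·Σ² = 2527/218790  (sign -1)
I_A²/I_B² = (3/1190)/(2527/218790) = 3861/17689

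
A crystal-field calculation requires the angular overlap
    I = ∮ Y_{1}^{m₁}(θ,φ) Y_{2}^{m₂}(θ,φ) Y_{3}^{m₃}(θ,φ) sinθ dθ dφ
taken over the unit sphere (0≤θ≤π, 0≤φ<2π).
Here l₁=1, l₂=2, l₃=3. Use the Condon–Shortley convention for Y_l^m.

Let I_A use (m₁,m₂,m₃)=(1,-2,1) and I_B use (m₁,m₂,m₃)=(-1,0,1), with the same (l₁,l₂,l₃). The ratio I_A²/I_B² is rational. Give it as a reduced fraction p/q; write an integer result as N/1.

Shared (l₁,l₂,l₃)=(1,2,3): N and (l;000)² cancel in I_A²/I_B².
A: Δ = 0!·2!·4!/7! = 1/105; Racah Σ t=0..0: t=0:+1/48 = 1/48; ⇒ 3j(1 2 3; 1 -2 1)² = 1/105, sgn +1
B: Δ = 0!·2!·4!/7! = 1/105; Racah Σ t=0..0: t=0:+1/8 = 1/8; ⇒ 3j(1 2 3; -1 0 1)² = 2/35, sgn +1
I_A²/I_B² = (1/105)/(2/35) = 1/6

1/6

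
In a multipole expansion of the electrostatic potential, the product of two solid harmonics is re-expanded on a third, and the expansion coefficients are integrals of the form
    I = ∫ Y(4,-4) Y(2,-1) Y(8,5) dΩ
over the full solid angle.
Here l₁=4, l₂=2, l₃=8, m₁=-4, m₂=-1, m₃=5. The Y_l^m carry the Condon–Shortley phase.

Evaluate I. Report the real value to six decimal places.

l₃=8 ∉ [2,6] — triangle fails ⇒ I = 0

0.000000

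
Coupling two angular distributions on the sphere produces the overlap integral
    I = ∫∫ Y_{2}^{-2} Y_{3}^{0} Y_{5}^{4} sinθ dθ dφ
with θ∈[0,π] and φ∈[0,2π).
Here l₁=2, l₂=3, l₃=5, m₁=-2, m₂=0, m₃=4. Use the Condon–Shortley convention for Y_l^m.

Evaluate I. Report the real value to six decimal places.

Σmᵢ = 2 ≠ 0, so the φ-integral vanishes; I = 0

0.000000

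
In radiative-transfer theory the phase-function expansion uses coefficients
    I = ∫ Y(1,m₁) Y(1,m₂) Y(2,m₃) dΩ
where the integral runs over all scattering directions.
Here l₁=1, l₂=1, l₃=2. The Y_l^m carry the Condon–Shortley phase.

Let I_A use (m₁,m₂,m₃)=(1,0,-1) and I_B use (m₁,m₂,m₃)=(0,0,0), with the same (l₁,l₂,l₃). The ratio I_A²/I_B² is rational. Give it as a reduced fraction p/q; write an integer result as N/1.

Shared (l₁,l₂,l₃)=(1,1,2): N and (l;000)² cancel in I_A²/I_B².
A: Δ = 0!·2!·2!/5! = 1/30; Racah Σ t=0..0: t=0:+1/2 = 1/2; ⇒ 3j(1 1 2; 1 0 -1)² = 1/10, sgn -1
B: Δ = 0!·2!·2!/5! = 1/30; Racah Σ t=0..0: t=0:+1/1 = 1/1; ⇒ 3j(1 1 2; 0 0 0)² = 2/15, sgn +1
I_A²/I_B² = (1/10)/(2/15) = 3/4

3/4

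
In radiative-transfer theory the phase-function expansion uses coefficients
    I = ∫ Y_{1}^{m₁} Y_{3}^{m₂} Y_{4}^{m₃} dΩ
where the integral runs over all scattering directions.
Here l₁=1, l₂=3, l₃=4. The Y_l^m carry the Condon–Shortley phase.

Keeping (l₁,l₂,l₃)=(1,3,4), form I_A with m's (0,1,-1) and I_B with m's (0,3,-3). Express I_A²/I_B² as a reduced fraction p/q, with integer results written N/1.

15/7

Same 1,3,4: normalisation and zero-m 3j drop out of the ratio.
A: Δ: 0! 2! 6! / 9! → 1/252; sum: t=0:+1/48 = 1/48; 3j²(1 3 4; 0 1 -1) = Δ·Π!·Σ² = 5/84  (sign -1)
B: Δ: 0! 2! 6! / 9! → 1/252; sum: t=0:+1/720 = 1/720; 3j²(1 3 4; 0 3 -3) = Δ·Π!·Σ² = 1/36  (sign -1)
I_A²/I_B² = (5/84)/(1/36) = 15/7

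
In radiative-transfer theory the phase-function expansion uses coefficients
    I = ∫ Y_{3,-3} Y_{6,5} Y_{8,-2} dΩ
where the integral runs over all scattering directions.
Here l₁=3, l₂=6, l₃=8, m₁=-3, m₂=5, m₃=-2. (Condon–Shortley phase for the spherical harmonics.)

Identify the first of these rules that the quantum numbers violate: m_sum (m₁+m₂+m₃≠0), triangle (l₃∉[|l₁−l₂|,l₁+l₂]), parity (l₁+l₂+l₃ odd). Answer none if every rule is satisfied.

Σmᵢ = 0  ✓
l₃∈[|l₁−l₂|,l₁+l₂]=[3,9], have l₃=8  ✓
Σlᵢ = 17 ⇒ odd  ✗

parity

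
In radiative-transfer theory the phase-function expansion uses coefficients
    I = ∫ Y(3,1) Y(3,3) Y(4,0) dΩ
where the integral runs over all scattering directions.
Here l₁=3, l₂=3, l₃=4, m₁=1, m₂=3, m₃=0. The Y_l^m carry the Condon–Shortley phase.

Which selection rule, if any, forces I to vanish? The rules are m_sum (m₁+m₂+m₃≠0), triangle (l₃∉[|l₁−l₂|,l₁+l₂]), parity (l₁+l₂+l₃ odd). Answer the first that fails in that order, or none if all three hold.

m_sum

Σmᵢ = 4  ✗
l₃∈[|l₁−l₂|,l₁+l₂]=[0,6], have l₃=4
Σlᵢ = 10 ⇒ even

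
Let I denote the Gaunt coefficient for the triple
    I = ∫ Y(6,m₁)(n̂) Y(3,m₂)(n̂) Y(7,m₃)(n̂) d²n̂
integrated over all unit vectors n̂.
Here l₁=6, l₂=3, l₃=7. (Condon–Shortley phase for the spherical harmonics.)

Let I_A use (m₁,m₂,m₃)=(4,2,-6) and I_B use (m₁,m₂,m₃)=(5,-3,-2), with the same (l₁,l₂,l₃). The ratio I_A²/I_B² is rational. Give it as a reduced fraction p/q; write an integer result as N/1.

832/75

Same 6,3,7: normalisation and zero-m 3j drop out of the ratio.
A: Δ: 2! 10! 4! / 17! → 1/2042040; sum: t=1:−1/8709120 t=2:+1/43545600 = -1/10886400; 3j²(6 3 7; 4 2 -6) = Δ·Π!·Σ² = 8/357  (sign +1)
B: Δ: 2! 10! 4! / 17! → 1/2042040; sum: t=0:+1/17418240 = 1/17418240; 3j²(6 3 7; 5 -3 -2) = Δ·Π!·Σ² = 25/12376  (sign -1)
I_A²/I_B² = (8/357)/(25/12376) = 832/75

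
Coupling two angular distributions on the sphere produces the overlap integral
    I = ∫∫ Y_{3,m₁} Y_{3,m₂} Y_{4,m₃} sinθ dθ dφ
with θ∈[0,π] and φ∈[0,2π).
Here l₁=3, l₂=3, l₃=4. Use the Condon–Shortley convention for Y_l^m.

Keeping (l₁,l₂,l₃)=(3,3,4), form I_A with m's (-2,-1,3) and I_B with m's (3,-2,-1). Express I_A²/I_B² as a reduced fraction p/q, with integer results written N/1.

Same 3,3,4: normalisation and zero-m 3j drop out of the ratio.
A: Δ: 2! 4! 4! / 11! → 1/34650; sum: t=1:−1/144 t=2:+1/288 = -1/288; 3j²(3 3 4; -2 -1 3) = Δ·Π!·Σ² = 1/99  (sign +1)
B: Δ: 2! 4! 4! / 11! → 1/34650; sum: t=0:+1/288 = 1/288; 3j²(3 3 4; 3 -2 -1) = Δ·Π!·Σ² = 5/231  (sign -1)
I_A²/I_B² = (1/99)/(5/231) = 7/15

7/15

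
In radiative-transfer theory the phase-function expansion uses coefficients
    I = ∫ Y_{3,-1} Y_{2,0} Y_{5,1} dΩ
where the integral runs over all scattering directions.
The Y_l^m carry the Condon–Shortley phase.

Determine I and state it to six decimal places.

-0.227318

Rules hold: Σm=0, L=10 even, 1≤5≤5.
N = 7·5·11 = 385
Δ = 0!·6!·4!/11! = 1/2310
Racah Σ t=0..0: t=0:+1/144 = 1/144
⇒ 3j(3 2 5; 0 0 0)² = 10/231, sgn -1
Racah Σ t=0..0: t=0:+1/192 = 1/192
⇒ 3j(3 2 5; -1 0 1)² = 3/77, sgn +1
4πI² = N·(3j₀)²·(3jₘ)² = 50/77
I = -1·√(0.649351/4π) = -0.22731846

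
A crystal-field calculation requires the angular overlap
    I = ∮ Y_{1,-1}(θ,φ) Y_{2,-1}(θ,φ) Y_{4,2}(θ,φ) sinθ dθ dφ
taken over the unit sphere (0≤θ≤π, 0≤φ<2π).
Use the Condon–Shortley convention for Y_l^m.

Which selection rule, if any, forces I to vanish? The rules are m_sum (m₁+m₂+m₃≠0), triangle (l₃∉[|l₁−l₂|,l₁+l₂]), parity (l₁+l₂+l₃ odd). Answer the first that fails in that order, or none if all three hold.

azimuthal sum: -1 − 1 + 2 = 0  ✓
1 ≤ 4 ≤ 3 (triangle on l)  ✗
L = 1 + 2 + 4 = 7 (odd)

triangle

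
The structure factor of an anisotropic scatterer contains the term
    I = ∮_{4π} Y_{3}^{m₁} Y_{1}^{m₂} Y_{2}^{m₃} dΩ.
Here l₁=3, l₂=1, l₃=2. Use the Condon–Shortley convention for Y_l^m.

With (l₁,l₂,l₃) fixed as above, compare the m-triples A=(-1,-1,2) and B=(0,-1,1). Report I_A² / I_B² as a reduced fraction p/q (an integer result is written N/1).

Shared (l₁,l₂,l₃)=(3,1,2): N and (l;000)² cancel in I_A²/I_B².
A: Δ = 2!·4!·0!/7! = 1/105; Racah Σ t=0..0: t=0:+1/48 = 1/48; ⇒ 3j(3 1 2; -1 -1 2)² = 1/105, sgn +1
B: Δ = 2!·4!·0!/7! = 1/105; Racah Σ t=0..0: t=0:+1/12 = 1/12; ⇒ 3j(3 1 2; 0 -1 1)² = 1/35, sgn -1
I_A²/I_B² = (1/105)/(1/35) = 1/3

1/3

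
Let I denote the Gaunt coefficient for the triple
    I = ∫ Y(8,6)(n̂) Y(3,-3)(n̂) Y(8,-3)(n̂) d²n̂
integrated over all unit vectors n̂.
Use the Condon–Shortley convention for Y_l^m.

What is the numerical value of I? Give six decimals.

0.000000

l₁+l₂+l₃=19 is odd: 3j(l;000)=0 ⇒ I=0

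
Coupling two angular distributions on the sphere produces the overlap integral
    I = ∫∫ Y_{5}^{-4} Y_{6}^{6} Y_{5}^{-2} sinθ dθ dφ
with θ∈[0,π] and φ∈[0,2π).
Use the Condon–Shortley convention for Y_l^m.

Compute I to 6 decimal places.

-0.161540

Checks pass: Σm=0; 16 even; l₃=5∈[1,11].
(2·5+1)(2·6+1)(2·5+1) = 1573
Δ: 6! 4! 6! / 17! → 1/28588560
sum: t=1:−1/345600 t=2:+1/13824 t=3:−1/5184 t=4:+1/13824 t=5:−1/345600 = -7/129600
3j²(5 6 5; 0 0 0) = Δ·Π!·Σ² = 80/7293  (sign +1)
sum: t=6:+1/3110400 = 1/3110400
3j²(5 6 5; -4 6 -2) = Δ·Π!·Σ² = 21/1105  (sign -1)
combine: 4πI² = 1573·80/7293·21/1105 = 1232/3757
take √, sign -1: I = -0.16153991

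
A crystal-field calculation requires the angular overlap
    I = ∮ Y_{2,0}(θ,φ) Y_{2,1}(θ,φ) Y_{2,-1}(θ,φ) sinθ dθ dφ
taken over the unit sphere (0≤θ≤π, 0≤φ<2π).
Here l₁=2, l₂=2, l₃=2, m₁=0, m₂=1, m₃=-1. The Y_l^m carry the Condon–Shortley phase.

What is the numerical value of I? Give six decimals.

-0.090112

Rules hold: Σm=0, L=6 even, 0≤2≤4.
N = 5·5·5 = 125
Δ = 2!·2!·2!/7! = 1/630
Racah Σ t=0..2: t=0:+1/8 t=1:−1/1 t=2:+1/8 = -3/4
⇒ 3j(2 2 2; 0 0 0)² = 2/35, sgn -1
Racah Σ t=1..2: t=1:−1/2 t=2:+1/4 = -1/4
⇒ 3j(2 2 2; 0 1 -1)² = 1/70, sgn +1
4πI² = N·(3j₀)²·(3jₘ)² = 5/49
I = -1·√(0.102041/4π) = -0.09011188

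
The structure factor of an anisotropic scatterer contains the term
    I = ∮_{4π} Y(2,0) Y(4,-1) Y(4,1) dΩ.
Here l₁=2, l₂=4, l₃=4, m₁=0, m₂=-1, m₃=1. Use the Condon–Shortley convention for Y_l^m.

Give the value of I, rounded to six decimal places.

-0.139264

m-sum 0 ✓  L=10 even ✓  2≤4≤6 ✓
Π(2lᵢ+1) = 5×9×9 = 405
triangle coeff Δ(2,4,4) = 1/13860
Σ_t [0,2]: t=0:+1/192 t=1:−1/36 t=2:+1/192 = -5/288
(3j)²=20/693 [(2 4 4; 0 0 0)], sign=-1
Σ_t [0,2]: t=0:+1/144 t=1:−1/48 t=2:+1/480 = -17/1440
(3j)²=289/13860 [(2 4 4; 0 -1 1)], sign=+1
⇒ 4πI² = 1445/5929
I = (-1)√(1445/5929/(4π)) = -0.13926381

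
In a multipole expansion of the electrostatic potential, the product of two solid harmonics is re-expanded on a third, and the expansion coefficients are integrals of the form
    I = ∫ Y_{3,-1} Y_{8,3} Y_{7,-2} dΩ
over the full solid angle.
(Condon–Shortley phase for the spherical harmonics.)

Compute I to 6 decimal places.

m-sum 0 ✓  L=18 even ✓  5≤7≤11 ✓
Π(2lᵢ+1) = 7×17×15 = 1785
triangle coeff Δ(3,8,7) = 1/5290740
Σ_t [1,3]: t=1:−1/7257600 t=2:+1/2073600 t=3:−1/7257600 = 1/4838400
(3j)²=252/20995 [(3 8 7; 0 0 0)], sign=-1
Σ_t [2,4]: t=2:+1/17418240 t=3:−1/5806080 t=4:+1/29030400 = -1/12441600
(3j)²=154/12597 [(3 8 7; -1 3 -2)], sign=+1
⇒ 4πI² = 271656/1037153
I = (-1)√(271656/1037153/(4π)) = -0.14437211

-0.144372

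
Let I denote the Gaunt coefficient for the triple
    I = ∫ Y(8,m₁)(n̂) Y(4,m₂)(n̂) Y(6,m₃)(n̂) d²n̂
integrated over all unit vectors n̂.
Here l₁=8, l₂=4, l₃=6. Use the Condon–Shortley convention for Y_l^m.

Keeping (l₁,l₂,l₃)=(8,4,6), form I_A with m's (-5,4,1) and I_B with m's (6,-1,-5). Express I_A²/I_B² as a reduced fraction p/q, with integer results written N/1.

32/11

Same 8,4,6: normalisation and zero-m 3j drop out of the ratio.
A: Δ: 6! 10! 2! / 19! → 1/23279256; sum: t=6:+1/43545600 = 1/43545600; 3j²(8 4 6; -5 4 1) = Δ·Π!·Σ² = 20/969  (sign -1)
B: Δ: 6! 10! 2! / 19! → 1/23279256; sum: t=1:−1/87091200 t=2:+1/174182400 = -1/174182400; 3j²(8 4 6; 6 -1 -5) = Δ·Π!·Σ² = 55/7752  (sign +1)
I_A²/I_B² = (20/969)/(55/7752) = 32/11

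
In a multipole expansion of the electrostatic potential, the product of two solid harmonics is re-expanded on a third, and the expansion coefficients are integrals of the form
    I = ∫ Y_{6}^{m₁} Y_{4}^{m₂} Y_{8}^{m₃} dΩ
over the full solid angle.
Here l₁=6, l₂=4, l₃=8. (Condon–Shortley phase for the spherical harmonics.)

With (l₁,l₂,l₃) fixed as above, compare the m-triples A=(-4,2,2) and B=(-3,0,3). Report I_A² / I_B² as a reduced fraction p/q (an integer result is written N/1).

Same 6,4,8: normalisation and zero-m 3j drop out of the ratio.
A: Δ: 2! 10! 6! / 19! → 1/23279256; sum: t=0:+1/5225472000 t=1:−1/43545600 t=2:+1/7741440 = 139/1306368000; 3j²(6 4 8; -4 2 2) = Δ·Π!·Σ² = 38642/2909907  (sign +1)
B: Δ: 2! 10! 6! / 19! → 1/23279256; sum: t=0:+1/34836480 t=1:−1/2903040 t=2:+1/2903040 = 1/34836480; 3j²(6 4 8; -3 0 3) = Δ·Π!·Σ² = 25/117572  (sign -1)
I_A²/I_B² = (38642/2909907)/(25/117572) = 154568/2475

154568/2475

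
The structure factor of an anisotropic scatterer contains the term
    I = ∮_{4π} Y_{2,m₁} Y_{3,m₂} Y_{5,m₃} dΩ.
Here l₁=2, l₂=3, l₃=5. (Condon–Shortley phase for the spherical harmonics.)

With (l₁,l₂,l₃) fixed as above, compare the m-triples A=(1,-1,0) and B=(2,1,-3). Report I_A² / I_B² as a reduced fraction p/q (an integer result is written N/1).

Same 2,3,5: normalisation and zero-m 3j drop out of the ratio.
A: Δ: 0! 4! 6! / 11! → 1/2310; sum: t=0:+1/288 = 1/288; 3j²(2 3 5; 1 -1 0) = Δ·Π!·Σ² = 5/231  (sign -1)
B: Δ: 0! 4! 6! / 11! → 1/2310; sum: t=0:+1/1152 = 1/1152; 3j²(2 3 5; 2 1 -3) = Δ·Π!·Σ² = 1/33  (sign +1)
I_A²/I_B² = (5/231)/(1/33) = 5/7

5/7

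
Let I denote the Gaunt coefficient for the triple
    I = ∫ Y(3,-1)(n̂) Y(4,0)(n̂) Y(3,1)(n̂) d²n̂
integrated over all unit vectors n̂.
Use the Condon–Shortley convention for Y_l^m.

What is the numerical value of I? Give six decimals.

Checks pass: Σm=0; 10 even; l₃=3∈[1,7].
(2·3+1)(2·4+1)(2·3+1) = 441
Δ: 4! 2! 4! / 11! → 1/34650
sum: t=1:−1/72 t=2:+1/16 t=3:−1/72 = 5/144
3j²(3 4 3; 0 0 0) = Δ·Π!·Σ² = 2/77  (sign -1)
sum: t=2:+1/32 t=3:−1/36 t=4:+1/1152 = 5/1152
3j²(3 4 3; -1 0 1) = Δ·Π!·Σ² = 1/1386  (sign +1)
combine: 4πI² = 441·2/77·1/1386 = 1/121
take √, sign -1: I = -0.02564498

-0.025645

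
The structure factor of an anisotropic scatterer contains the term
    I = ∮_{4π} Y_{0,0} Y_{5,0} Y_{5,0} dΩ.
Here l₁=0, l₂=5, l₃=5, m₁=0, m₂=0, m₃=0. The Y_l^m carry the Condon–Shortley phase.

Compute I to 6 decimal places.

0.282095

Checks pass: Σm=0; 10 even; l₃=5∈[5,5].
(2·0+1)(2·5+1)(2·5+1) = 121
Δ: 0! 0! 10! / 11! → 1/11
sum: t=0:+1/14400 = 1/14400
3j²(0 5 5; 0 0 0) = Δ·Π!·Σ² = 1/11  (sign -1)
(m-triple is (0,0,0) — same symbol as above.)
combine: 4πI² = 121·1/11·1/11 = 1/1
take √, sign +1: I = 0.28209479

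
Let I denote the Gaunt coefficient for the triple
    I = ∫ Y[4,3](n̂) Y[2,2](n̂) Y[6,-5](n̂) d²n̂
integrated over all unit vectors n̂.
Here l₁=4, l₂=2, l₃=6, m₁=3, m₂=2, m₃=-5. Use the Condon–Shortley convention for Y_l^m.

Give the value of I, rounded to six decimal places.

Rules hold: Σm=0, L=12 even, 2≤6≤6.
N = 9·5·13 = 585
Δ = 0!·8!·4!/13! = 1/6435
Racah Σ t=0..0: t=0:+1/2304 = 1/2304
⇒ 3j(4 2 6; 0 0 0)² = 5/143, sgn +1
Racah Σ t=0..0: t=0:+1/120960 = 1/120960
⇒ 3j(4 2 6; 3 2 -5)² = 2/39, sgn -1
4πI² = N·(3j₀)²·(3jₘ)² = 150/143
I = -1·√(1.04895/4π) = -0.28891672

-0.288917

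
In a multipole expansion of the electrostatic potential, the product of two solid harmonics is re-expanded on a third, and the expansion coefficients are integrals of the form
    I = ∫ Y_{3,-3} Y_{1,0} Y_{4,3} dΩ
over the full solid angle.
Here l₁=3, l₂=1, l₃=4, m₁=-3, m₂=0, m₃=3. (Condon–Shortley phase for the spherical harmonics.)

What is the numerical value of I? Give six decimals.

-0.162868

m-sum 0 ✓  L=8 even ✓  2≤4≤4 ✓
Π(2lᵢ+1) = 7×3×9 = 189
triangle coeff Δ(3,1,4) = 1/252
Σ_t [0,0]: t=0:+1/36 = 1/36
(3j)²=4/63 [(3 1 4; 0 0 0)], sign=+1
Σ_t [0,0]: t=0:+1/720 = 1/720
(3j)²=1/36 [(3 1 4; -3 0 3)], sign=-1
⇒ 4πI² = 1/3
I = (-1)√(1/3/(4π)) = -0.16286750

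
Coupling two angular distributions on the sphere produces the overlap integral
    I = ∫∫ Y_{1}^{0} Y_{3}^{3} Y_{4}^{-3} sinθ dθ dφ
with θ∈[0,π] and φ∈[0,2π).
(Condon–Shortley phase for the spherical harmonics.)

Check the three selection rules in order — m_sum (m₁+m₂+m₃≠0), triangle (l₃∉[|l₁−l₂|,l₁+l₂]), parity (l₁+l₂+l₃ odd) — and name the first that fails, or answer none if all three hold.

Σmᵢ = 0  ✓
l₃∈[|l₁−l₂|,l₁+l₂]=[2,4], have l₃=4  ✓
Σlᵢ = 8 ⇒ even  ✓

none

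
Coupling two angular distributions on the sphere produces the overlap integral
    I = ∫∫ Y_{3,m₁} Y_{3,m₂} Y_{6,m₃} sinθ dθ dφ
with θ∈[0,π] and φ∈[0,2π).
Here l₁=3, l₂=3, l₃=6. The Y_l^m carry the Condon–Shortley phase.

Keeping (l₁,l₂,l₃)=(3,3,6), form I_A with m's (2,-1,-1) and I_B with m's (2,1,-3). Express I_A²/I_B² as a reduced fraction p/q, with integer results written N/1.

l's match ⇒ only the (l;m) 3-j factors differ between A and B.
A: triangle coeff Δ(3,3,6) = 1/12012; Σ_t [0,0]: t=0:+1/5760 = 1/5760; (3j)²=5/572 [(3 3 6; 2 -1 -1)], sign=-1
B: triangle coeff Δ(3,3,6) = 1/12012; Σ_t [0,0]: t=0:+1/5760 = 1/5760; (3j)²=9/286 [(3 3 6; 2 1 -3)], sign=-1
I_A²/I_B² = (5/572)/(9/286) = 5/18

5/18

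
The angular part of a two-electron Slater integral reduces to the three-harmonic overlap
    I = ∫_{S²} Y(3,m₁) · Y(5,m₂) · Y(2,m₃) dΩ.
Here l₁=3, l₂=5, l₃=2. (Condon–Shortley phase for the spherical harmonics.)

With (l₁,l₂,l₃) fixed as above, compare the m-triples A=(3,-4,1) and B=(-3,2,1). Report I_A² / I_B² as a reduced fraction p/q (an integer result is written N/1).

12/1

l's match ⇒ only the (l;m) 3-j factors differ between A and B.
A: triangle coeff Δ(3,5,2) = 1/2310; Σ_t [0,0]: t=0:+1/4320 = 1/4320; (3j)²=2/55 [(3 5 2; 3 -4 1)], sign=-1
B: triangle coeff Δ(3,5,2) = 1/2310; Σ_t [6,6]: t=6:+1/4320 = 1/4320; (3j)²=1/330 [(3 5 2; -3 2 1)], sign=-1
I_A²/I_B² = (2/55)/(1/330) = 12/1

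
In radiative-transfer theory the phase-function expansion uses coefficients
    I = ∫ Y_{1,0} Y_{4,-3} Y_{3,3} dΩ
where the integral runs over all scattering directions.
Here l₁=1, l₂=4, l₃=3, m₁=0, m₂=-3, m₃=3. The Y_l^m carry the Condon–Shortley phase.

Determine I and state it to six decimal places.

-0.162868

Checks pass: Σm=0; 8 even; l₃=3∈[3,5].
(2·1+1)(2·4+1)(2·3+1) = 189
Δ: 2! 0! 6! / 9! → 1/252
sum: t=1:−1/36 = -1/36
3j²(1 4 3; 0 0 0) = Δ·Π!·Σ² = 4/63  (sign +1)
sum: t=1:−1/720 = -1/720
3j²(1 4 3; 0 -3 3) = Δ·Π!·Σ² = 1/36  (sign -1)
combine: 4πI² = 189·4/63·1/36 = 1/3
take √, sign -1: I = -0.16286750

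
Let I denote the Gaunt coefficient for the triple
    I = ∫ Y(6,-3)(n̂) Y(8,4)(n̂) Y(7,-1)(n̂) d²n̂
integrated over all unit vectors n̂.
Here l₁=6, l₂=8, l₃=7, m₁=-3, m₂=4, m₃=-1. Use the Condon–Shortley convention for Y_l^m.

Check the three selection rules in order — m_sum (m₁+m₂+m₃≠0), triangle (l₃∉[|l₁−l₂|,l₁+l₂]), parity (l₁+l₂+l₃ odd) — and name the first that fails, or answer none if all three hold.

parity

azimuthal sum: -3 + 4 − 1 = 0  ✓
2 ≤ 7 ≤ 14 (triangle on l)  ✓
L = 6 + 8 + 7 = 21 (odd)  ✗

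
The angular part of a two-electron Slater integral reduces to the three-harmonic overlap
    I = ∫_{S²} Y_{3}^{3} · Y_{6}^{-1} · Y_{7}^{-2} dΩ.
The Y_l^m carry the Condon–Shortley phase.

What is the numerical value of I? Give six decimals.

m-sum 0 ✓  L=16 even ✓  3≤7≤9 ✓
Π(2lᵢ+1) = 7×13×15 = 1365
triangle coeff Δ(3,6,7) = 1/2042040
Σ_t [0,2]: t=0:+1/207360 t=1:−1/57600 t=2:+1/207360 = -1/129600
(3j)²=168/12155 [(3 6 7; 0 0 0)], sign=+1
Σ_t [0,0]: t=0:+1/691200 = 1/691200
(3j)²=189/9724 [(3 6 7; 3 -1 -2)], sign=-1
⇒ 4πI² = 166698/454597
I = (-1)√(166698/454597/(4π)) = -0.17082325

-0.170823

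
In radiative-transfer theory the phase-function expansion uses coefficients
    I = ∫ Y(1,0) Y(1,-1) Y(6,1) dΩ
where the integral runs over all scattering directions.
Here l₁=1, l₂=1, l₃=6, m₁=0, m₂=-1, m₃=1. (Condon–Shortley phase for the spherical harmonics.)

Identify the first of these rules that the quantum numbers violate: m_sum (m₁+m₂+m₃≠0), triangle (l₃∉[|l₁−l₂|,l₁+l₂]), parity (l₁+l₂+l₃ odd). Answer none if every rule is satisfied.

Σmᵢ = 0  ✓
l₃∈[|l₁−l₂|,l₁+l₂]=[0,2], have l₃=6  ✗
Σlᵢ = 8 ⇒ even

triangle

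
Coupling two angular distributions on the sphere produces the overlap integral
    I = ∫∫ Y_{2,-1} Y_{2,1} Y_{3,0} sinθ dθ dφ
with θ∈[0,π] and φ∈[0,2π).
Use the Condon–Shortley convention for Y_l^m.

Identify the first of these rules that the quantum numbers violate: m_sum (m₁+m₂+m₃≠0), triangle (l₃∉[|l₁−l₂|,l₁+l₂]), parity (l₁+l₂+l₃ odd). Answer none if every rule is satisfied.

parity

Σmᵢ = 0  ✓
l₃∈[|l₁−l₂|,l₁+l₂]=[0,4], have l₃=3  ✓
Σlᵢ = 7 ⇒ odd  ✗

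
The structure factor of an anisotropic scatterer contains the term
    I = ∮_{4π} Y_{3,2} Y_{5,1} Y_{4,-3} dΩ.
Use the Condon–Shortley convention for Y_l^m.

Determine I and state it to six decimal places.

0.160929

Checks pass: Σm=0; 12 even; l₃=4∈[2,8].
(2·3+1)(2·5+1)(2·4+1) = 693
Δ: 4! 2! 6! / 13! → 1/180180
sum: t=1:−1/576 t=2:+1/144 t=3:−1/576 = 1/288
3j²(3 5 4; 0 0 0) = Δ·Π!·Σ² = 20/1001  (sign +1)
sum: t=0:+1/17280 t=1:−1/1440 = -11/17280
3j²(3 5 4; 2 1 -3) = Δ·Π!·Σ² = 11/468  (sign +1)
combine: 4πI² = 693·20/1001·11/468 = 55/169
take √, sign +1: I = 0.16092854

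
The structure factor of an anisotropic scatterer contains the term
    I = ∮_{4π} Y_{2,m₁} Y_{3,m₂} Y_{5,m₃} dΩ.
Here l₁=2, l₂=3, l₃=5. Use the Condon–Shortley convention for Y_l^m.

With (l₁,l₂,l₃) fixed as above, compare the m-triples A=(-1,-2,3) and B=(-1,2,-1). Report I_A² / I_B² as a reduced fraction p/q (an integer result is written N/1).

Same 2,3,5: normalisation and zero-m 3j drop out of the ratio.
A: Δ: 0! 4! 6! / 11! → 1/2310; sum: t=0:+1/720 = 1/720; 3j²(2 3 5; -1 -2 3) = Δ·Π!·Σ² = 8/165  (sign +1)
B: Δ: 0! 4! 6! / 11! → 1/2310; sum: t=0:+1/720 = 1/720; 3j²(2 3 5; -1 2 -1) = Δ·Π!·Σ² = 4/385  (sign +1)
I_A²/I_B² = (8/165)/(4/385) = 14/3

14/3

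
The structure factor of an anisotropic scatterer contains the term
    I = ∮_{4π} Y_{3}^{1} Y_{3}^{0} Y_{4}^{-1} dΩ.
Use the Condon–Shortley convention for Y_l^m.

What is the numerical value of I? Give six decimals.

-0.099323

m-sum 0 ✓  L=10 even ✓  0≤4≤6 ✓
Π(2lᵢ+1) = 7×7×9 = 441
triangle coeff Δ(3,3,4) = 1/34650
Σ_t [0,2]: t=0:+1/72 t=1:−1/16 t=2:+1/72 = -5/144
(3j)²=2/77 [(3 3 4; 0 0 0)], sign=-1
Σ_t [0,2]: t=0:+1/48 t=1:−1/24 t=2:+1/288 = -5/288
(3j)²=5/462 [(3 3 4; 1 0 -1)], sign=+1
⇒ 4πI² = 15/121
I = (-1)√(15/121/(4π)) = -0.09932258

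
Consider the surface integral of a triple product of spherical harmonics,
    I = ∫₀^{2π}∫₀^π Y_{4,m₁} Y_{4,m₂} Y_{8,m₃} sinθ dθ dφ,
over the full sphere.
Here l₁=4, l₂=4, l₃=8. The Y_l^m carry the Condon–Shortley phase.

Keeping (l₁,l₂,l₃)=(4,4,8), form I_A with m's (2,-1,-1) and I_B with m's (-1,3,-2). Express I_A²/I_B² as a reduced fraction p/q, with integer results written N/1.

49/20

Shared (l₁,l₂,l₃)=(4,4,8): N and (l;000)² cancel in I_A²/I_B².
A: Δ = 0!·8!·8!/17! = 1/218790; Racah Σ t=0..0: t=0:+1/1036800 = 1/1036800; ⇒ 3j(4 4 8; 2 -1 -1)² = 98/12155, sgn -1
B: Δ = 0!·8!·8!/17! = 1/218790; Racah Σ t=0..0: t=0:+1/3628800 = 1/3628800; ⇒ 3j(4 4 8; -1 3 -2)² = 8/2431, sgn +1
I_A²/I_B² = (98/12155)/(8/2431) = 49/20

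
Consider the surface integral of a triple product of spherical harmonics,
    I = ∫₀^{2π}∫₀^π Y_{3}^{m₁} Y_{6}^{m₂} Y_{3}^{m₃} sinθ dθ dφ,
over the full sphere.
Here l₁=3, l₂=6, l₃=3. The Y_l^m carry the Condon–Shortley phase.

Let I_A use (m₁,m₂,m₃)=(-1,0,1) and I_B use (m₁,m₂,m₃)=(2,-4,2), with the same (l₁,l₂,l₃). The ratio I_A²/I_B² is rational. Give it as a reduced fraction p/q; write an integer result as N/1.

Shared (l₁,l₂,l₃)=(3,6,3): N and (l;000)² cancel in I_A²/I_B².
A: Δ = 6!·0!·6!/13! = 1/12012; Racah Σ t=4..4: t=4:+1/2304 = 1/2304; ⇒ 3j(3 6 3; -1 0 1)² = 75/4004, sgn +1
B: Δ = 6!·0!·6!/13! = 1/12012; Racah Σ t=1..1: t=1:−1/14400 = -1/14400; ⇒ 3j(3 6 3; 2 -4 2)² = 6/143, sgn +1
I_A²/I_B² = (75/4004)/(6/143) = 25/56

25/56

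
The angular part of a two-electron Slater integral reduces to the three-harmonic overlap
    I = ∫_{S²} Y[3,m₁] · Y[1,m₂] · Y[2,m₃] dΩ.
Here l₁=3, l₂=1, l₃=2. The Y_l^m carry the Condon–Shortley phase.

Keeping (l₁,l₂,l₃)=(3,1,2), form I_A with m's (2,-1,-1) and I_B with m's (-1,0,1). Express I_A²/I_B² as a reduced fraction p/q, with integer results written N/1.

5/4

Same 3,1,2: normalisation and zero-m 3j drop out of the ratio.
A: Δ: 2! 4! 0! / 7! → 1/105; sum: t=0:+1/12 = 1/12; 3j²(3 1 2; 2 -1 -1) = Δ·Π!·Σ² = 2/21  (sign -1)
B: Δ: 2! 4! 0! / 7! → 1/105; sum: t=1:−1/6 = -1/6; 3j²(3 1 2; -1 0 1) = Δ·Π!·Σ² = 8/105  (sign +1)
I_A²/I_B² = (2/21)/(8/105) = 5/4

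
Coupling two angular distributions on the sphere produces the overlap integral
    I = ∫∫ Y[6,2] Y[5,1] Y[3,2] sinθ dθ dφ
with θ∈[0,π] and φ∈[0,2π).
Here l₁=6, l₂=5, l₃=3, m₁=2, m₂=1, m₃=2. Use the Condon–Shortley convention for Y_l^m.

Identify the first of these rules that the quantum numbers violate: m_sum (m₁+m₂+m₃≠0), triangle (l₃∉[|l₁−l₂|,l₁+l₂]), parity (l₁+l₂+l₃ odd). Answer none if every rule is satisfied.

Σmᵢ = 5  ✗
l₃∈[|l₁−l₂|,l₁+l₂]=[1,11], have l₃=3
Σlᵢ = 14 ⇒ even

m_sum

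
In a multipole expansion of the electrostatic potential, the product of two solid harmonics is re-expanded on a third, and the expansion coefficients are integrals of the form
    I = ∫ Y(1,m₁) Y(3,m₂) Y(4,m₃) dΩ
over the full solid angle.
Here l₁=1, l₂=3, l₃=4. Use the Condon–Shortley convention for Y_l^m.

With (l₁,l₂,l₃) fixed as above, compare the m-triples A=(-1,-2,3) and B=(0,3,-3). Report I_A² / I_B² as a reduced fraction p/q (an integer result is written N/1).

3/1

l's match ⇒ only the (l;m) 3-j factors differ between A and B.
A: triangle coeff Δ(1,3,4) = 1/252; Σ_t [0,0]: t=0:+1/240 = 1/240; (3j)²=1/12 [(1 3 4; -1 -2 3)], sign=-1
B: triangle coeff Δ(1,3,4) = 1/252; Σ_t [0,0]: t=0:+1/720 = 1/720; (3j)²=1/36 [(1 3 4; 0 3 -3)], sign=-1
I_A²/I_B² = (1/12)/(1/36) = 3/1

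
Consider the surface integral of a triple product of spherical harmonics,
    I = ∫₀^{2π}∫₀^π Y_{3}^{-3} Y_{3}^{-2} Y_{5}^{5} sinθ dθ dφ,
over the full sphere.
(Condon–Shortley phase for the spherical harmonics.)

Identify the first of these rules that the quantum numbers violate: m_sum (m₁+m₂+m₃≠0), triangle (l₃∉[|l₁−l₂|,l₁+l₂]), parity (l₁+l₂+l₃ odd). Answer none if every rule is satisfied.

azimuthal sum: -3 − 2 + 5 = 0  ✓
0 ≤ 5 ≤ 6 (triangle on l)  ✓
L = 3 + 3 + 5 = 11 (odd)  ✗

parity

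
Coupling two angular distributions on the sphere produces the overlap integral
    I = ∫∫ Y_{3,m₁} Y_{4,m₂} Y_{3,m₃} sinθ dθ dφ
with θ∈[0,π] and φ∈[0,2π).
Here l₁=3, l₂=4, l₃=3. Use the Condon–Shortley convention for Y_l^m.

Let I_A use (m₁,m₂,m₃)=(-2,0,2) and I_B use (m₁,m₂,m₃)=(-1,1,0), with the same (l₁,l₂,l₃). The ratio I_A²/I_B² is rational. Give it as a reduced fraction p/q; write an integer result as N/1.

49/15

Shared (l₁,l₂,l₃)=(3,4,3): N and (l;000)² cancel in I_A²/I_B².
A: Δ = 4!·2!·4!/11! = 1/34650; Racah Σ t=3..4: t=3:−1/72 t=4:+1/576 = -7/576; ⇒ 3j(3 4 3; -2 0 2)² = 7/198, sgn +1
B: Δ = 4!·2!·4!/11! = 1/34650; Racah Σ t=2..4: t=2:+1/48 t=3:−1/24 t=4:+1/288 = -5/288; ⇒ 3j(3 4 3; -1 1 0)² = 5/462, sgn +1
I_A²/I_B² = (7/198)/(5/462) = 49/15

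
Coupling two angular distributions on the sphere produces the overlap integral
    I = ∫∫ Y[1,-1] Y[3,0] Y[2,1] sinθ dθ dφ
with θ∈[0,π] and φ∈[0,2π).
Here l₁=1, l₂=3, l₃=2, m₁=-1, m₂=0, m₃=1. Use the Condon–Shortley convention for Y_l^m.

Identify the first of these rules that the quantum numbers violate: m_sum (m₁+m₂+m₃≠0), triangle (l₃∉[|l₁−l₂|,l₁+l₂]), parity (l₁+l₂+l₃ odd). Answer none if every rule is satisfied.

none

azimuthal sum: -1 + 0 + 1 = 0  ✓
2 ≤ 2 ≤ 4 (triangle on l)  ✓
L = 1 + 3 + 2 = 6 (even)  ✓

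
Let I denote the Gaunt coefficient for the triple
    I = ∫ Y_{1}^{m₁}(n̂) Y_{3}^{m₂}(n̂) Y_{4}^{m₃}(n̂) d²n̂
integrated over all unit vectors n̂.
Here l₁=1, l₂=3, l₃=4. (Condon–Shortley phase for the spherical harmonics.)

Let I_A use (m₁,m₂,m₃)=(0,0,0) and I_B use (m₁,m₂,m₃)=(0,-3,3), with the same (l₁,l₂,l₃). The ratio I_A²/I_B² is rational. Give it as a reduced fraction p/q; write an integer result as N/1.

l's match ⇒ only the (l;m) 3-j factors differ between A and B.
A: triangle coeff Δ(1,3,4) = 1/252; Σ_t [0,0]: t=0:+1/36 = 1/36; (3j)²=4/63 [(1 3 4; 0 0 0)], sign=+1
B: triangle coeff Δ(1,3,4) = 1/252; Σ_t [0,0]: t=0:+1/720 = 1/720; (3j)²=1/36 [(1 3 4; 0 -3 3)], sign=-1
I_A²/I_B² = (4/63)/(1/36) = 16/7

16/7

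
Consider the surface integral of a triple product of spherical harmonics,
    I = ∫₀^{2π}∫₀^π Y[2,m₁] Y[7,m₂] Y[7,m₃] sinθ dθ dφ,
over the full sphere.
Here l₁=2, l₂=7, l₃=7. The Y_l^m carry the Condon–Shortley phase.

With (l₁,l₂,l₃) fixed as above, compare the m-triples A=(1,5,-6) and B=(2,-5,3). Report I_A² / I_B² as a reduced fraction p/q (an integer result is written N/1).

143/72

Shared (l₁,l₂,l₃)=(2,7,7): N and (l;000)² cancel in I_A²/I_B².
A: Δ = 2!·2!·12!/17! = 1/185640; Racah Σ t=0..1: t=0:+1/958003200 t=1:−1/79833600 = -1/87091200; ⇒ 3j(2 7 7; 1 5 -6)² = 121/4760, sgn +1
B: Δ = 2!·2!·12!/17! = 1/185640; Racah Σ t=0..0: t=0:+1/29030400 = 1/29030400; ⇒ 3j(2 7 7; 2 -5 3)² = 99/7735, sgn +1
I_A²/I_B² = (121/4760)/(99/7735) = 143/72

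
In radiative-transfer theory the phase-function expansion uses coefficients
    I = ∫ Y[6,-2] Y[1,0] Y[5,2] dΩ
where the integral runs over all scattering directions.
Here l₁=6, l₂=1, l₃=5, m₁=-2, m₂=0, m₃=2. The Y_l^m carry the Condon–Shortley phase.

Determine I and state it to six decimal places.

0.231133

m-sum 0 ✓  L=12 even ✓  5≤5≤7 ✓
Π(2lᵢ+1) = 13×3×11 = 429
triangle coeff Δ(6,1,5) = 1/858
Σ_t [1,1]: t=1:−1/14400 = -1/14400
(3j)²=6/143 [(6 1 5; 0 0 0)], sign=+1
Σ_t [1,1]: t=1:−1/30240 = -1/30240
(3j)²=16/429 [(6 1 5; -2 0 2)], sign=+1
⇒ 4πI² = 96/143
I = (+1)√(96/143/(4π)) = 0.23113338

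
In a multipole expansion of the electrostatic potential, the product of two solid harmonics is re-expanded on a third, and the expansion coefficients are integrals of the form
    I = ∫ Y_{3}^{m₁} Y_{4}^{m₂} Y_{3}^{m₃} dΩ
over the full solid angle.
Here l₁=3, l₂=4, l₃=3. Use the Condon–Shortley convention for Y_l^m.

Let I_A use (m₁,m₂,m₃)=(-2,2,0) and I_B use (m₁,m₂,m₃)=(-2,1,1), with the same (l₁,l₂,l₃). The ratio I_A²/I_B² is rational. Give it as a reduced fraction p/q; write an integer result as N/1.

Shared (l₁,l₂,l₃)=(3,4,3): N and (l;000)² cancel in I_A²/I_B².
A: Δ = 4!·2!·4!/11! = 1/34650; Racah Σ t=3..4: t=3:−1/72 t=4:+1/96 = -1/288; ⇒ 3j(3 4 3; -2 2 0)² = 1/462, sgn +1
B: Δ = 4!·2!·4!/11! = 1/34650; Racah Σ t=3..4: t=3:−1/48 t=4:+1/144 = -1/72; ⇒ 3j(3 4 3; -2 1 1)² = 16/693, sgn -1
I_A²/I_B² = (1/462)/(16/693) = 3/32

3/32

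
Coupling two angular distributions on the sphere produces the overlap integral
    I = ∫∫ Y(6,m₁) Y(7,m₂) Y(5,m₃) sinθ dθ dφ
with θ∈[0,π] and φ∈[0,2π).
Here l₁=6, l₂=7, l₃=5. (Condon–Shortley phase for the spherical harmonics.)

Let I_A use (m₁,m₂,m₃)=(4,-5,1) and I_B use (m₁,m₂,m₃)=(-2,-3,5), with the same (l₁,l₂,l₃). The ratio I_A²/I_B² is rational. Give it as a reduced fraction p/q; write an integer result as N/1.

15059/34300

l's match ⇒ only the (l;m) 3-j factors differ between A and B.
A: triangle coeff Δ(6,7,5) = 1/174594420; Σ_t [0,2]: t=0:+1/7741440 t=1:−1/3628800 t=2:+1/24883200 = -37/348364800; (3j)²=1369/176358 [(6 7 5; 4 -5 1)], sign=-1
B: triangle coeff Δ(6,7,5) = 1/174594420; Σ_t [4,4]: t=4:+1/9953280 = 1/9953280; (3j)²=2450/138567 [(6 7 5; -2 -3 5)], sign=+1
I_A²/I_B² = (1369/176358)/(2450/138567) = 15059/34300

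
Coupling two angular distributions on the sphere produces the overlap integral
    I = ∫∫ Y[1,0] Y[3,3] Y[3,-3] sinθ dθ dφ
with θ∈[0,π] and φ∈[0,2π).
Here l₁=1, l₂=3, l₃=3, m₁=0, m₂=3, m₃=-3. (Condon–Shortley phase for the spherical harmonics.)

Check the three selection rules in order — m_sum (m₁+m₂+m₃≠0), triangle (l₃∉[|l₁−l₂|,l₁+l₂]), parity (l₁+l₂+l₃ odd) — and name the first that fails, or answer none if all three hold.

parity

m₁+m₂+m₃ = 0 + 3 − 3 = 0  ✓
triangle: |1−3|=2 ≤ l₃=3 ≤ 1+3=4  ✓
parity: l₁+l₂+l₃ = 7 is odd  ✗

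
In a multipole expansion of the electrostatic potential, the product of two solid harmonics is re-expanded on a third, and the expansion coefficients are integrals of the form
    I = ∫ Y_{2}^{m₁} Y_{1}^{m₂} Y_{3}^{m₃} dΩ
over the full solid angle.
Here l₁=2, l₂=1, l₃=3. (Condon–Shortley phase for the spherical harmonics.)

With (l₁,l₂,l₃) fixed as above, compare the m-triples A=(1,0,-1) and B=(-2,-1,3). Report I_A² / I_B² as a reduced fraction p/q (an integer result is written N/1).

8/15

l's match ⇒ only the (l;m) 3-j factors differ between A and B.
A: triangle coeff Δ(2,1,3) = 1/105; Σ_t [0,0]: t=0:+1/6 = 1/6; (3j)²=8/105 [(2 1 3; 1 0 -1)], sign=+1
B: triangle coeff Δ(2,1,3) = 1/105; Σ_t [0,0]: t=0:+1/48 = 1/48; (3j)²=1/7 [(2 1 3; -2 -1 3)], sign=+1
I_A²/I_B² = (8/105)/(1/7) = 8/15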